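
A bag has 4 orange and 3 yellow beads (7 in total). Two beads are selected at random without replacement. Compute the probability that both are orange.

Multiply the conditional probability of each draw in order, without replacement, so each draw removes one from its color and from the total.
P = (4/7) · (3/6) = 2/7 ≈ 0.2857.

2/7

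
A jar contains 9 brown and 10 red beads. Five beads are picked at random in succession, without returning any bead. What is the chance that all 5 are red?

Unordered draws without replacement: count favorable combinations over C(19,5).
Favorable = C(9,0) · C(10,5) = 252; total = C(19,5) = 11628.
P = 252/11628 = 7/323 ≈ 0.0217.

7/323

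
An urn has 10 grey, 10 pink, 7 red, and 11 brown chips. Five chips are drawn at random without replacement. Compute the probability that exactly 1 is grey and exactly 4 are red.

25/35853

Unordered draws without replacement: count favorable combinations over C(38,5).
Favorable = C(10,1) · C(10,0) · C(7,4) · C(11,0) = 350; total = C(38,5) = 501942.
P = 350/501942 = 25/35853 ≈ 0.0007.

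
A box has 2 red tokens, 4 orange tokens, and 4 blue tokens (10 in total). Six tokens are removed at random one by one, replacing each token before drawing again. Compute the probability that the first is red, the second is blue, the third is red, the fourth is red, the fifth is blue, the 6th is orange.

Multiply the conditional probability of each draw in order, with replacement (the composition resets each draw).
P = (2/10) · (4/10) · (2/10) · (2/10) · (4/10) · (4/10) = 8/15625 ≈ 0.0005.

8/15625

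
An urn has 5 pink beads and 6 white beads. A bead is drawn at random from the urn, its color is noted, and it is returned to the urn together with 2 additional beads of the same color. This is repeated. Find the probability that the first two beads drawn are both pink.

35/143

After a pink draw the urn holds 7 pink out of 13.
P = (5/11)·(7/13) = 35/143 ≈ 0.2448.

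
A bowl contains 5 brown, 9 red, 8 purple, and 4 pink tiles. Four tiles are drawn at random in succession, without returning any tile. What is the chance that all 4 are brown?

1/2990

Unordered draws without replacement: count favorable combinations over C(26,4).
Favorable = C(5,4) · C(9,0) · C(8,0) · C(4,0) = 5; total = C(26,4) = 14950.
P = 5/14950 = 1/2990 ≈ 0.0003.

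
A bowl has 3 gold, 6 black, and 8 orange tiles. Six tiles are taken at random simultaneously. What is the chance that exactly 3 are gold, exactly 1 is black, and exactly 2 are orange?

Unordered draws without replacement: count favorable combinations over C(17,6).
Favorable = C(3,3) · C(6,1) · C(8,2) = 168; total = C(17,6) = 12376.
P = 168/12376 = 3/221 ≈ 0.0136.

3/221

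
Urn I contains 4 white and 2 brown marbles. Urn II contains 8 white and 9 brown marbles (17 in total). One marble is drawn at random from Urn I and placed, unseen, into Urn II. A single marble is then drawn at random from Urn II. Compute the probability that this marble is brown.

14/27

Condition on how many of the transferred marbles are brown (from Urn I: 2 brown of 6; then Urn II has 18 total).
  0 brown: C(2,0)C(4,1)/C(6,1) = 2/3; then P = 9/18
  1 brown: C(2,1)C(4,0)/C(6,1) = 1/3; then P = 10/18
P(brown from Urn II) = 14/27 ≈ 0.5185.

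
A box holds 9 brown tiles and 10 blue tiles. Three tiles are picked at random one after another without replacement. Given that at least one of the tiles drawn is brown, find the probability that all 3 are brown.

P(all 3 brown) = C(9,3)/C(19,3) = 28/323; P(at least one brown) = 1 − C(10,3)/C(19,3) = 283/323.
Since 'all 3 brown' ⊆ 'at least one brown', P(all 3 | at least one) = 28/323 / 283/323 = 28/283 ≈ 0.0989.

28/283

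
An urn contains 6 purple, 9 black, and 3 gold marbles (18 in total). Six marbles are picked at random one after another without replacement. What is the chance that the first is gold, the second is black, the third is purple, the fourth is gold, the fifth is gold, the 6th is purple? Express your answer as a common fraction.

Multiply the conditional probability of each draw in order, without replacement, so each draw removes one from its color and from the total.
P = (3/18) · (9/17) · (6/16) · (2/15) · (1/14) · (5/13) = 3/24752 ≈ 0.0001.

3/24752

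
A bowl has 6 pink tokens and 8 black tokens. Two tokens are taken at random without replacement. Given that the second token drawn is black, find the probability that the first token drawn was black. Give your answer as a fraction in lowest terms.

7/13

P(first=black and the second token drawn is black) = (8/14)·(7/13) = 4/13.
P(the second token drawn is black) = Σ over first color = 24/91 + 4/13 = 4/7.
By Bayes, P(first=black | the second token drawn is black) = 4/13 / 4/7 = 7/13 ≈ 0.5385.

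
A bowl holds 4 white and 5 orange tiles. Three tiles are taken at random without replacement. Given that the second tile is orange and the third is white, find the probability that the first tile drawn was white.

3/7

P(first=white and the second tile is orange and the third is white) = (4/9)·(5/8)·(3/7) = 5/42.
P(E) = Σ over first color = 5/42 + 10/63 = 5/18.
By Bayes, P(first=white | E) = 5/42 / 5/18 = 3/7 ≈ 0.4286.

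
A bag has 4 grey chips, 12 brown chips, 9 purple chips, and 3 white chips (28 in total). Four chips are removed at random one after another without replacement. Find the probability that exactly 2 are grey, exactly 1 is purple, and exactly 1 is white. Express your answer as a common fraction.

18/2275

Unordered draws without replacement: count favorable combinations over C(28,4).
Favorable = C(4,2) · C(12,0) · C(9,1) · C(3,1) = 162; total = C(28,4) = 20475.
P = 162/20475 = 18/2275 ≈ 0.0079.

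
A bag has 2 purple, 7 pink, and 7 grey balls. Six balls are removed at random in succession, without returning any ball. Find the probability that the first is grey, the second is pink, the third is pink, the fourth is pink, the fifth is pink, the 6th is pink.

7/2288

Multiply the conditional probability of each draw in order, without replacement, so each draw removes one from its color and from the total.
P = (7/16) · (7/15) · (6/14) · (5/13) · (4/12) · (3/11) = 7/2288 ≈ 0.0031.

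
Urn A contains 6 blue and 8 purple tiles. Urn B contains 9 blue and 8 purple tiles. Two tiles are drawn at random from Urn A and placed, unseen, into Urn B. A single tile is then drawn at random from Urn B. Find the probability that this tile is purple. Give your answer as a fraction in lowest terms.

64/133

Condition on how many of the transferred tiles are purple (from Urn A: 8 purple of 14; then Urn B has 19 total).
  0 purple: C(8,0)C(6,2)/C(14,2) = 15/91; then P = 8/19
  1 purple: C(8,1)C(6,1)/C(14,2) = 48/91; then P = 9/19
  2 purple: C(8,2)C(6,0)/C(14,2) = 4/13; then P = 10/19
P(purple from Urn B) = 64/133 ≈ 0.4812.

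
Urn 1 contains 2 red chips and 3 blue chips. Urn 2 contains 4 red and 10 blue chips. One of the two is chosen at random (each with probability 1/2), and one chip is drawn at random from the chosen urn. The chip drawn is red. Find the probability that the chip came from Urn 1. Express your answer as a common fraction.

P(red | Urn 1) = 2/5; P(red | Urn 2) = 2/7.
P(red) = 1/2·2/5 + 1/2·2/7 = 12/35.
By Bayes' rule, P(Urn 1 | red) = 1/5 / 12/35 = 7/12 ≈ 0.5833.

7/12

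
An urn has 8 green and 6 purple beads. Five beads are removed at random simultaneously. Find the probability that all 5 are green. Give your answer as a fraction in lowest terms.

Unordered draws without replacement: count favorable combinations over C(14,5).
Favorable = C(8,5) · C(6,0) = 56; total = C(14,5) = 2002.
P = 56/2002 = 4/143 ≈ 0.0280.

4/143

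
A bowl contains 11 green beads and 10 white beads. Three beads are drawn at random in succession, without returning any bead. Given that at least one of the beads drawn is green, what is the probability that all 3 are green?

3/22

P(all 3 green) = C(11,3)/C(21,3) = 33/266; P(at least one green) = 1 − C(10,3)/C(21,3) = 121/133.
Since 'all 3 green' ⊆ 'at least one green', P(all 3 | at least one) = 33/266 / 121/133 = 3/22 ≈ 0.1364.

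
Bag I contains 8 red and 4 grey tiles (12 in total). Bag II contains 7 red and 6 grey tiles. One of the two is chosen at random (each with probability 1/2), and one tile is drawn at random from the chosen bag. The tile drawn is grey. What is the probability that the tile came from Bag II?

P(grey | Bag I) = 1/3; P(grey | Bag II) = 6/13.
P(grey) = 1/2·1/3 + 1/2·6/13 = 31/78.
By Bayes' rule, P(Bag II | grey) = 3/13 / 31/78 = 18/31 ≈ 0.5806.

18/31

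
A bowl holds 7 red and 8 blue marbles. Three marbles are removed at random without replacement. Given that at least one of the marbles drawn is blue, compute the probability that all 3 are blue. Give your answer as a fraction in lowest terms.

2/15

P(all 3 blue) = C(8,3)/C(15,3) = 8/65; P(at least one blue) = 1 − C(7,3)/C(15,3) = 12/13.
Since 'all 3 blue' ⊆ 'at least one blue', P(all 3 | at least one) = 8/65 / 12/13 = 2/15 ≈ 0.1333.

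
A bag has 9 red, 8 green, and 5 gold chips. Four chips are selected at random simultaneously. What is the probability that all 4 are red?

Unordered draws without replacement: count favorable combinations over C(22,4).
Favorable = C(9,4) · C(8,0) · C(5,0) = 126; total = C(22,4) = 7315.
P = 126/7315 = 18/1045 ≈ 0.0172.

18/1045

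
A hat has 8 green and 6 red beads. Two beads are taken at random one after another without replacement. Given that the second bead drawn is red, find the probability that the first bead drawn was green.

P(first=green and the second bead drawn is red) = (8/14)·(6/13) = 24/91.
P(the second bead drawn is red) = Σ over first color = 24/91 + 15/91 = 3/7.
By Bayes, P(first=green | the second bead drawn is red) = 24/91 / 3/7 = 8/13 ≈ 0.6154.

8/13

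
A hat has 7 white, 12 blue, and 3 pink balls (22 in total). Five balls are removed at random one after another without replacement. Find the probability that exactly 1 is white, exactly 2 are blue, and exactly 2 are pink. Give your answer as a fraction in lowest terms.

1/19

Unordered draws without replacement: count favorable combinations over C(22,5).
Favorable = C(7,1) · C(12,2) · C(3,2) = 1386; total = C(22,5) = 26334.
P = 1386/26334 = 1/19 ≈ 0.0526.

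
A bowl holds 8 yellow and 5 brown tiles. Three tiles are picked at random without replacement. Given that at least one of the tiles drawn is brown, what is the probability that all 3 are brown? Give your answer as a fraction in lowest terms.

1/23

P(all 3 brown) = C(5,3)/C(13,3) = 5/143; P(at least one brown) = 1 − C(8,3)/C(13,3) = 115/143.
Since 'all 3 brown' ⊆ 'at least one brown', P(all 3 | at least one) = 5/143 / 115/143 = 1/23 ≈ 0.0435.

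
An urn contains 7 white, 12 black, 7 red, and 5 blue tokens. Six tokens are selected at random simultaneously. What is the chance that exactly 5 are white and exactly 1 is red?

7/35061

Unordered draws without replacement: count favorable combinations over C(31,6).
Favorable = C(7,5) · C(12,0) · C(7,1) · C(5,0) = 147; total = C(31,6) = 736281.
P = 147/736281 = 7/35061 ≈ 0.0002.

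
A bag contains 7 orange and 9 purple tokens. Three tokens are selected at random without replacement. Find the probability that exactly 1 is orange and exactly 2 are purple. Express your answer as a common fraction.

Unordered draws without replacement: count favorable combinations over C(16,3).
Favorable = C(7,1) · C(9,2) = 252; total = C(16,3) = 560.
P = 252/560 = 9/20 ≈ 0.4500.

9/20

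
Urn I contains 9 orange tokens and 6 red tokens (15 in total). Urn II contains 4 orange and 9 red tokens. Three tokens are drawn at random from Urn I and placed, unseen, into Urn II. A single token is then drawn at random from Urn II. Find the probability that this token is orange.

29/80

Condition on how many of the transferred tokens are orange (from Urn I: 9 orange of 15; then Urn II has 16 total).
  0 orange: C(9,0)C(6,3)/C(15,3) = 4/91; then P = 4/16
  1 orange: C(9,1)C(6,2)/C(15,3) = 27/91; then P = 5/16
  2 orange: C(9,2)C(6,1)/C(15,3) = 216/455; then P = 6/16
  3 orange: C(9,3)C(6,0)/C(15,3) = 12/65; then P = 7/16
P(orange from Urn II) = 29/80 ≈ 0.3625.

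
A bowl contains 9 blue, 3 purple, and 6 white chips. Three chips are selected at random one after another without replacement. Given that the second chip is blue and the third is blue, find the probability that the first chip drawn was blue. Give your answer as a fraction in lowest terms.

7/16

P(first=blue and the second chip is blue and the third is blue) = (9/18)·(8/17)·(7/16) = 7/68.
P(E) = Σ over first color = 7/68 + 3/68 + 3/34 = 4/17.
By Bayes, P(first=blue | E) = 7/68 / 4/17 = 7/16 ≈ 0.4375.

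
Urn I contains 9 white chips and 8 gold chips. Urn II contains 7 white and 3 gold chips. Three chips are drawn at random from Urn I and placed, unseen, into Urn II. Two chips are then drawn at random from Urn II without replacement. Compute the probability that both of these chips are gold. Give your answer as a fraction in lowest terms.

Condition on how many of the transferred chips are gold (from Urn I: 8 gold of 17; then Urn II has 13 total).
  0 gold: C(8,0)C(9,3)/C(17,3) = 21/170; then P = C(3,2)/C(13,2) = 1/26
  1 gold: C(8,1)C(9,2)/C(17,3) = 36/85; then P = C(4,2)/C(13,2) = 1/13
  2 gold: C(8,2)C(9,1)/C(17,3) = 63/170; then P = C(5,2)/C(13,2) = 5/39
  3 gold: C(8,3)C(9,0)/C(17,3) = 7/85; then P = C(6,2)/C(13,2) = 5/26
P(both gold) = 89/884 ≈ 0.1007.

89/884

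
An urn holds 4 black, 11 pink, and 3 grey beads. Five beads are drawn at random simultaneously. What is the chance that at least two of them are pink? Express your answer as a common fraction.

Sum the hypergeometric tail for j = 2,…,5 pink beads.
Favorable = C(11,2)·C(7,3) + C(11,3)·C(7,2) + C(11,4)·C(7,1) + C(11,5)·C(7,0) = 8162; total = C(18,5) = 8568.
P = 8162/8568 = 583/612 ≈ 0.9526.

583/612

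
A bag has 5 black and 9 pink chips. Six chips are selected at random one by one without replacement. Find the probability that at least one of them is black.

139/143

Use the complement: P(at least one black) = 1 − P(no black).
P(none) = C(9,6)/C(14,6) = 84/3003.
So P = 1 − 84/3003 = 139/143 ≈ 0.9720.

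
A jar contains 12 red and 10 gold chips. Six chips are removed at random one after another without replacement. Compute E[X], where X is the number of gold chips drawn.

By linearity of expectation, E[X] = Σ P(draw i is gold); by symmetry each draw (even without replacement) has P(gold) = 10/22.
E[X] = 6 · 10/22 = 30/11 ≈ 2.7273.

30/11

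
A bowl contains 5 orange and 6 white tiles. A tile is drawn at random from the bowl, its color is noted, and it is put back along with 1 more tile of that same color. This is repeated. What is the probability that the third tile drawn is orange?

Sum over the four possibilities for the first two draws (orange/not-orange each), tracking how the orange count and total change by +1 per draw.
P(third is orange) = 5/11 ≈ 0.4545. (In a Pólya urn every draw has the same marginal probability 5/11.)

5/11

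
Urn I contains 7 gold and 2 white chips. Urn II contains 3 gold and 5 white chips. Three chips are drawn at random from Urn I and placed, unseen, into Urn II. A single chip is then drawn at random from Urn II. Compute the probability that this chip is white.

17/33

Condition on how many of the transferred chips are white (from Urn I: 2 white of 9; then Urn II has 11 total).
  0 white: C(2,0)C(7,3)/C(9,3) = 5/12; then P = 5/11
  1 white: C(2,1)C(7,2)/C(9,3) = 1/2; then P = 6/11
  2 white: C(2,2)C(7,1)/C(9,3) = 1/12; then P = 7/11
P(white from Urn II) = 17/33 ≈ 0.5152.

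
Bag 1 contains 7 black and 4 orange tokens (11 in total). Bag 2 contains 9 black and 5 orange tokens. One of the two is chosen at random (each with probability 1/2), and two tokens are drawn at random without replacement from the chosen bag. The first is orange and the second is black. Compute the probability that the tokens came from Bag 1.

P(E | Bag 1) = 14/55; P(E | Bag 2) = 45/182.
P(E) = 1/2·14/55 + 1/2·45/182 = 5023/20020.
By Bayes' rule, P(Bag 1 | E) = 7/55 / 5023/20020 = 2548/5023 ≈ 0.5073.

2548/5023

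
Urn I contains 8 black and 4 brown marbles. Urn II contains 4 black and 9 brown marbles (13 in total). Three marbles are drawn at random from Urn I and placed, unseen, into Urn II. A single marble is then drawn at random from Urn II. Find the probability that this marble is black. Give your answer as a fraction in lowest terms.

3/8

Condition on how many of the transferred marbles are black (from Urn I: 8 black of 12; then Urn II has 16 total).
  0 black: C(8,0)C(4,3)/C(12,3) = 1/55; then P = 4/16
  1 black: C(8,1)C(4,2)/C(12,3) = 12/55; then P = 5/16
  2 black: C(8,2)C(4,1)/C(12,3) = 28/55; then P = 6/16
  3 black: C(8,3)C(4,0)/C(12,3) = 14/55; then P = 7/16
P(black from Urn II) = 3/8 ≈ 0.3750.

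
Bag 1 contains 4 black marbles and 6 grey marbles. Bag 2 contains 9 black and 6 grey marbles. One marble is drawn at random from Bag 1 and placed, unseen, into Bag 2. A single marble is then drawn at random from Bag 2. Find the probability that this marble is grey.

Condition on how many of the transferred marbles are grey (from Bag 1: 6 grey of 10; then Bag 2 has 16 total).
  0 grey: C(6,0)C(4,1)/C(10,1) = 2/5; then P = 6/16
  1 grey: C(6,1)C(4,0)/C(10,1) = 3/5; then P = 7/16
P(grey from Bag 2) = 33/80 ≈ 0.4125.

33/80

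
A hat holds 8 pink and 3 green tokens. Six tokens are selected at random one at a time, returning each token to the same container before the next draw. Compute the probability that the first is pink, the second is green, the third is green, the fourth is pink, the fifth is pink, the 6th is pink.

Multiply the conditional probability of each draw in order, with replacement (the composition resets each draw).
P = (8/11) · (3/11) · (3/11) · (8/11) · (8/11) · (8/11) = 36864/1771561 ≈ 0.0208.

36864/1771561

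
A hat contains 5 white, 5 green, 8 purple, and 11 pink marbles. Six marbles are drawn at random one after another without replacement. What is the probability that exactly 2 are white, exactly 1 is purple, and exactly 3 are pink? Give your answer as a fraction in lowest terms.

Unordered draws without replacement: count favorable combinations over C(29,6).
Favorable = C(5,2) · C(5,0) · C(8,1) · C(11,3) = 13200; total = C(29,6) = 475020.
P = 13200/475020 = 220/7917 ≈ 0.0278.

220/7917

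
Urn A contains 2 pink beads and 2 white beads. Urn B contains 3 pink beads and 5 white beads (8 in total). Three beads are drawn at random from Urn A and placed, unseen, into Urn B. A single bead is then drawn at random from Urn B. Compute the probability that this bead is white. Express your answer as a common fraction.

Condition on how many of the transferred beads are white (from Urn A: 2 white of 4; then Urn B has 11 total).
  1 white: C(2,1)C(2,2)/C(4,3) = 1/2; then P = 6/11
  2 white: C(2,2)C(2,1)/C(4,3) = 1/2; then P = 7/11
P(white from Urn B) = 13/22 ≈ 0.5909.

13/22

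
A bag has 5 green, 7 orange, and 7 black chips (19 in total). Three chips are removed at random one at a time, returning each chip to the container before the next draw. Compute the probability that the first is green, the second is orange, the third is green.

175/6859

Multiply the conditional probability of each draw in order, with replacement (the composition resets each draw).
P = (5/19) · (7/19) · (5/19) = 175/6859 ≈ 0.0255.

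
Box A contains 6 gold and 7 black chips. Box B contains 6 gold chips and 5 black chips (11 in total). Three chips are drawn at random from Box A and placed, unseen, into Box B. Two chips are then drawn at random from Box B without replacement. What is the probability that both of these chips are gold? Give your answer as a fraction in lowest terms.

621/2366

Condition on how many of the transferred chips are gold (from Box A: 6 gold of 13; then Box B has 14 total).
  0 gold: C(6,0)C(7,3)/C(13,3) = 35/286; then P = C(6,2)/C(14,2) = 15/91
  1 gold: C(6,1)C(7,2)/C(13,3) = 63/143; then P = C(7,2)/C(14,2) = 3/13
  2 gold: C(6,2)C(7,1)/C(13,3) = 105/286; then P = C(8,2)/C(14,2) = 4/13
  3 gold: C(6,3)C(7,0)/C(13,3) = 10/143; then P = C(9,2)/C(14,2) = 36/91
P(both gold) = 621/2366 ≈ 0.2625.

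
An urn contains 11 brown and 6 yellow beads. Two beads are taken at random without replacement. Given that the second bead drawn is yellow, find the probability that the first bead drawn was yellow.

P(first=yellow and the second bead drawn is yellow) = (6/17)·(5/16) = 15/136.
P(the second bead drawn is yellow) = Σ over first color = 33/136 + 15/136 = 6/17.
By Bayes, P(first=yellow | the second bead drawn is yellow) = 15/136 / 6/17 = 5/16 ≈ 0.3125.

5/16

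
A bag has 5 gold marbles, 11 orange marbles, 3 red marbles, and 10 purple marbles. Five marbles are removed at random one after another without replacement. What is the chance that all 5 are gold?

1/118755

Unordered draws without replacement: count favorable combinations over C(29,5).
Favorable = C(5,5) · C(11,0) · C(3,0) · C(10,0) = 1; total = C(29,5) = 118755.
P = 1/118755 = 1/118755 ≈ 0.0000.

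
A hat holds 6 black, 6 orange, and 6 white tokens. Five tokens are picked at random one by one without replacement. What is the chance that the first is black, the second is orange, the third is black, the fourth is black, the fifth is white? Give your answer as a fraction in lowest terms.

1/238

Multiply the conditional probability of each draw in order, without replacement, so each draw removes one from its color and from the total.
P = (6/18) · (6/17) · (5/16) · (4/15) · (6/14) = 1/238 ≈ 0.0042.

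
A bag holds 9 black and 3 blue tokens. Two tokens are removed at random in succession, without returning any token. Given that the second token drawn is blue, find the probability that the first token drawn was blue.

P(first=blue and the second token drawn is blue) = (3/12)·(2/11) = 1/22.
P(the second token drawn is blue) = Σ over first color = 9/44 + 1/22 = 1/4.
By Bayes, P(first=blue | the second token drawn is blue) = 1/22 / 1/4 = 2/11 ≈ 0.1818.

2/11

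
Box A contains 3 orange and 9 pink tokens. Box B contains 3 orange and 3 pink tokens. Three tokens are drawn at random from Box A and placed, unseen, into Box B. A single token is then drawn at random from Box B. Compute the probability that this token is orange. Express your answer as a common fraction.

Condition on how many of the transferred tokens are orange (from Box A: 3 orange of 12; then Box B has 9 total).
  0 orange: C(3,0)C(9,3)/C(12,3) = 21/55; then P = 3/9
  1 orange: C(3,1)C(9,2)/C(12,3) = 27/55; then P = 4/9
  2 orange: C(3,2)C(9,1)/C(12,3) = 27/220; then P = 5/9
  3 orange: C(3,3)C(9,0)/C(12,3) = 1/220; then P = 6/9
P(orange from Box B) = 5/12 ≈ 0.4167.

5/12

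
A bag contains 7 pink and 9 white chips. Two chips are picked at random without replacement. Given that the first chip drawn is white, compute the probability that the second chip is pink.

7/15

After removing 1 white, the bag has 7 pink out of 15 remaining.
P(second is pink | given) = 7/15 ≈ 0.4667.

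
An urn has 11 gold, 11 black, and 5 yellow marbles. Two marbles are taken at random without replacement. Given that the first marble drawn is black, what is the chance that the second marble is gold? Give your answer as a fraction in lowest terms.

After removing 1 black, the urn has 11 gold out of 26 remaining.
P(second is gold | given) = 11/26 ≈ 0.4231.

11/26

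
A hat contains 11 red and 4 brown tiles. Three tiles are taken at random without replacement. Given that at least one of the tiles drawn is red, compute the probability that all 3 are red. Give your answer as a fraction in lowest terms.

P(all 3 red) = C(11,3)/C(15,3) = 33/91; P(at least one red) = 1 − C(4,3)/C(15,3) = 451/455.
Since 'all 3 red' ⊆ 'at least one red', P(all 3 | at least one) = 33/91 / 451/455 = 15/41 ≈ 0.3659.

15/41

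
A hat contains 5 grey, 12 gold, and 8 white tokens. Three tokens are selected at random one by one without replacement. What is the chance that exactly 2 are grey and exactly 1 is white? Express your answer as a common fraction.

4/115

Unordered draws without replacement: count favorable combinations over C(25,3).
Favorable = C(5,2) · C(12,0) · C(8,1) = 80; total = C(25,3) = 2300.
P = 80/2300 = 4/115 ≈ 0.0348.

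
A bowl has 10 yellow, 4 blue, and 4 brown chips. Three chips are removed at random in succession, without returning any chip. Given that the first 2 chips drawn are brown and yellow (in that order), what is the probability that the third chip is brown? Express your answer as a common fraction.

After removing 1 yellow, 1 brown, the bowl has 3 brown out of 16 remaining.
P(third is brown | given) = 3/16 ≈ 0.1875.

3/16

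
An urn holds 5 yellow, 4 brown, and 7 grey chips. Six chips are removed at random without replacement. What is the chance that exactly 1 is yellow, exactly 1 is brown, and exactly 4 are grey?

Unordered draws without replacement: count favorable combinations over C(16,6).
Favorable = C(5,1) · C(4,1) · C(7,4) = 700; total = C(16,6) = 8008.
P = 700/8008 = 25/286 ≈ 0.0874.

25/286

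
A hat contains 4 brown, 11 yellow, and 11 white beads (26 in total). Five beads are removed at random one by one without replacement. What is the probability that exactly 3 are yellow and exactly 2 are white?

Unordered draws without replacement: count favorable combinations over C(26,5).
Favorable = C(4,0) · C(11,3) · C(11,2) = 9075; total = C(26,5) = 65780.
P = 9075/65780 = 165/1196 ≈ 0.1380.

165/1196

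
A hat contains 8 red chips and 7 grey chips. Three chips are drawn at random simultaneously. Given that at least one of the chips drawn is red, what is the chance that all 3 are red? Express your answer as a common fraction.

P(all 3 red) = C(8,3)/C(15,3) = 8/65; P(at least one red) = 1 − C(7,3)/C(15,3) = 12/13.
Since 'all 3 red' ⊆ 'at least one red', P(all 3 | at least one) = 8/65 / 12/13 = 2/15 ≈ 0.1333.

2/15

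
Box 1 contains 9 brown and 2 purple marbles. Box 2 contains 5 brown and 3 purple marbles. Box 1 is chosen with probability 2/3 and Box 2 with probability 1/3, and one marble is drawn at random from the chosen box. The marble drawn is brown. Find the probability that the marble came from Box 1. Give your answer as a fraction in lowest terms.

144/199

P(brown | Box 1) = 9/11; P(brown | Box 2) = 5/8.
P(brown) = 2/3·9/11 + 1/3·5/8 = 199/264.
By Bayes' rule, P(Box 1 | brown) = 6/11 / 199/264 = 144/199 ≈ 0.7236.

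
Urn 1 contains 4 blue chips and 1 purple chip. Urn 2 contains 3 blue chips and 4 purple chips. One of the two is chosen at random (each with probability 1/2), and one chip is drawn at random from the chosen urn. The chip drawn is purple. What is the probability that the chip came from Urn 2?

P(purple | Urn 1) = 1/5; P(purple | Urn 2) = 4/7.
P(purple) = 1/2·1/5 + 1/2·4/7 = 27/70.
By Bayes' rule, P(Urn 2 | purple) = 2/7 / 27/70 = 20/27 ≈ 0.7407.

20/27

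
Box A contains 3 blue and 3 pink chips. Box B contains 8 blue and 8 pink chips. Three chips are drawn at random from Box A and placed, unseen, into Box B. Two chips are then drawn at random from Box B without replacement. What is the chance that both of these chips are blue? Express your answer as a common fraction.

Condition on how many of the transferred chips are blue (from Box A: 3 blue of 6; then Box B has 19 total).
  0 blue: C(3,0)C(3,3)/C(6,3) = 1/20; then P = C(8,2)/C(19,2) = 28/171
  1 blue: C(3,1)C(3,2)/C(6,3) = 9/20; then P = C(9,2)/C(19,2) = 4/19
  2 blue: C(3,2)C(3,1)/C(6,3) = 9/20; then P = C(10,2)/C(19,2) = 5/19
  3 blue: C(3,3)C(3,0)/C(6,3) = 1/20; then P = C(11,2)/C(19,2) = 55/171
P(both blue) = 203/855 ≈ 0.2374.

203/855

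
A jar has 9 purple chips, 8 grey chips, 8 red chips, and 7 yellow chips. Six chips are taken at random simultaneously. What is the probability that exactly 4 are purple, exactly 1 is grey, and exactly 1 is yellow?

7/899

Unordered draws without replacement: count favorable combinations over C(32,6).
Favorable = C(9,4) · C(8,1) · C(8,0) · C(7,1) = 7056; total = C(32,6) = 906192.
P = 7056/906192 = 7/899 ≈ 0.0078.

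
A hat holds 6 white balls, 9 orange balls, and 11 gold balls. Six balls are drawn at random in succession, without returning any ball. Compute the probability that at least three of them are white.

Sum the hypergeometric tail for j = 3,…,6 white balls.
Favorable = C(6,3)·C(20,3) + C(6,4)·C(20,2) + C(6,5)·C(20,1) + C(6,6)·C(20,0) = 25771; total = C(26,6) = 230230.
P = 25771/230230 = 25771/230230 ≈ 0.1119.

25771/230230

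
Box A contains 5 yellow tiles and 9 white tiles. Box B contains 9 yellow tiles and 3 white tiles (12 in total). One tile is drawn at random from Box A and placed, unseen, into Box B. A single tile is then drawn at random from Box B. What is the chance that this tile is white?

Condition on how many of the transferred tiles are white (from Box A: 9 white of 14; then Box B has 13 total).
  0 white: C(9,0)C(5,1)/C(14,1) = 5/14; then P = 3/13
  1 white: C(9,1)C(5,0)/C(14,1) = 9/14; then P = 4/13
P(white from Box B) = 51/182 ≈ 0.2802.

51/182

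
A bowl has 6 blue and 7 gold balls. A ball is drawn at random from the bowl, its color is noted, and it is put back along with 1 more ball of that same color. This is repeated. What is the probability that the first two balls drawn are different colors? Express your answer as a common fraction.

Either gold then blue, or blue then gold; after the first draw the total is 14.
P = (7/13)·(6/14) + (6/13)·(7/14) = 6/13 ≈ 0.4615.

6/13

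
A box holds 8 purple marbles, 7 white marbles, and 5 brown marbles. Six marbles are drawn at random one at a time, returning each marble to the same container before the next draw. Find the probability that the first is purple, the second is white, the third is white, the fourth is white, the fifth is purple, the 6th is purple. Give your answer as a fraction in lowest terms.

343/125000

Multiply the conditional probability of each draw in order, with replacement (the composition resets each draw).
P = (8/20) · (7/20) · (7/20) · (7/20) · (8/20) · (8/20) = 343/125000 ≈ 0.0027.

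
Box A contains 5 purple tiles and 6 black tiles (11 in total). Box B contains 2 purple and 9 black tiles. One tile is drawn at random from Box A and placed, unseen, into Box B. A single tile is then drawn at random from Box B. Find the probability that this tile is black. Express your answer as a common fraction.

35/44

Condition on how many of the transferred tiles are black (from Box A: 6 black of 11; then Box B has 12 total).
  0 black: C(6,0)C(5,1)/C(11,1) = 5/11; then P = 9/12
  1 black: C(6,1)C(5,0)/C(11,1) = 6/11; then P = 10/12
P(black from Box B) = 35/44 ≈ 0.7955.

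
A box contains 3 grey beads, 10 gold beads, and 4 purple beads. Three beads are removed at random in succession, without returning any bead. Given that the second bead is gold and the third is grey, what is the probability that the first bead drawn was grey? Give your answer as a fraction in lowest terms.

P(first=grey and the second bead is gold and the third is grey) = (3/17)·(10/16)·(2/15) = 1/68.
P(E) = Σ over first color = 1/68 + 9/136 + 1/34 = 15/136.
By Bayes, P(first=grey | E) = 1/68 / 15/136 = 2/15 ≈ 0.1333.

2/15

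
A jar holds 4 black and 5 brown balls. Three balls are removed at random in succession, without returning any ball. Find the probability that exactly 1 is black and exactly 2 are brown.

Unordered draws without replacement: count favorable combinations over C(9,3).
Favorable = C(4,1) · C(5,2) = 40; total = C(9,3) = 84.
P = 40/84 = 10/21 ≈ 0.4762.

10/21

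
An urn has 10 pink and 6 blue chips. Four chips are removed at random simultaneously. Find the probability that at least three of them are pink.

Sum the hypergeometric tail for j = 3,…,4 pink chips.
Favorable = C(10,3)·C(6,1) + C(10,4)·C(6,0) = 930; total = C(16,4) = 1820.
P = 930/1820 = 93/182 ≈ 0.5110.

93/182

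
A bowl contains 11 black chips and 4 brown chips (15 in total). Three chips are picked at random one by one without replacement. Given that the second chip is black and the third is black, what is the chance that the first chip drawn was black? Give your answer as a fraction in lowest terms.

9/13

P(first=black and the second chip is black and the third is black) = (11/15)·(10/14)·(9/13) = 33/91.
P(E) = Σ over first color = 33/91 + 44/273 = 11/21.
By Bayes, P(first=black | E) = 33/91 / 11/21 = 9/13 ≈ 0.6923.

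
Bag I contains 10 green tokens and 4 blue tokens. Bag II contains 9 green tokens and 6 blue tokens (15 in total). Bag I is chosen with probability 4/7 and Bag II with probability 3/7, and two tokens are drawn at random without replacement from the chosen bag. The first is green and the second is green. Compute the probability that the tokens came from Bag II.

P(E | Bag I) = 45/91; P(E | Bag II) = 12/35.
P(E) = 4/7·45/91 + 3/7·12/35 = 1368/3185.
By Bayes' rule, P(Bag II | E) = 36/245 / 1368/3185 = 13/38 ≈ 0.3421.

13/38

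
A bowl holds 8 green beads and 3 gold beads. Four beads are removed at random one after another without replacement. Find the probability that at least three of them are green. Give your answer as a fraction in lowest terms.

Sum the hypergeometric tail for j = 3,…,4 green beads.
Favorable = C(8,3)·C(3,1) + C(8,4)·C(3,0) = 238; total = C(11,4) = 330.
P = 238/330 = 119/165 ≈ 0.7212.

119/165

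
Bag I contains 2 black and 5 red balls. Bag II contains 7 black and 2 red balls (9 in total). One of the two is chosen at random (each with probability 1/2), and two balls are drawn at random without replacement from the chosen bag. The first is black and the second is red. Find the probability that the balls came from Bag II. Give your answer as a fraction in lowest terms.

49/109

P(E | Bag I) = 5/21; P(E | Bag II) = 7/36.
P(E) = 1/2·5/21 + 1/2·7/36 = 109/504.
By Bayes' rule, P(Bag II | E) = 7/72 / 109/504 = 49/109 ≈ 0.4495.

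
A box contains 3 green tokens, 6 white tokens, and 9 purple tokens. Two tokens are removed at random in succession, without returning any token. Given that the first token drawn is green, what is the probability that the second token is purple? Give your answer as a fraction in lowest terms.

After removing 1 green, the box has 9 purple out of 17 remaining.
P(second is purple | given) = 9/17 ≈ 0.5294.

9/17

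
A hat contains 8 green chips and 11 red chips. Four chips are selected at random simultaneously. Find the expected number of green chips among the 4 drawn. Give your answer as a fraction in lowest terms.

By linearity of expectation, E[X] = Σ P(draw i is green); by symmetry each draw (even without replacement) has P(green) = 8/19.
E[X] = 4 · 8/19 = 32/19 ≈ 1.6842.

32/19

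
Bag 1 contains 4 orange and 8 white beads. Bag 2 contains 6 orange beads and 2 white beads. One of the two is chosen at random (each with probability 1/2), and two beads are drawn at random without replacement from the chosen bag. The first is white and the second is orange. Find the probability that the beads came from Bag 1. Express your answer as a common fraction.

112/211

P(E | Bag 1) = 8/33; P(E | Bag 2) = 3/14.
P(E) = 1/2·8/33 + 1/2·3/14 = 211/924.
By Bayes' rule, P(Bag 1 | E) = 4/33 / 211/924 = 112/211 ≈ 0.5308.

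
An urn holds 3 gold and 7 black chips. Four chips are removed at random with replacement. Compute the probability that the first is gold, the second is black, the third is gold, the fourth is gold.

Multiply the conditional probability of each draw in order, with replacement (the composition resets each draw).
P = (3/10) · (7/10) · (3/10) · (3/10) = 189/10000 ≈ 0.0189.

189/10000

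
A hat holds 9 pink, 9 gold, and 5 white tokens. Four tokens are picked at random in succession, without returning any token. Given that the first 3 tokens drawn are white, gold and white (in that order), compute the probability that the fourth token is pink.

9/20

After removing 1 gold, 2 white, the hat has 9 pink out of 20 remaining.
P(fourth is pink | given) = 9/20 ≈ 0.4500.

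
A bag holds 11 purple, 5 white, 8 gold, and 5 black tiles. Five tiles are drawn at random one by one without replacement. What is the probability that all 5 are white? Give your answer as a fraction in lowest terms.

Unordered draws without replacement: count favorable combinations over C(29,5).
Favorable = C(11,0) · C(5,5) · C(8,0) · C(5,0) = 1; total = C(29,5) = 118755.
P = 1/118755 = 1/118755 ≈ 0.0000.

1/118755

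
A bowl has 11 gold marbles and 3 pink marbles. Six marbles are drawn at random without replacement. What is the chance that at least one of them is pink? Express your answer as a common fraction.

11/13

Use the complement: P(at least one pink) = 1 − P(no pink).
P(none) = C(11,6)/C(14,6) = 462/3003.
So P = 1 − 462/3003 = 11/13 ≈ 0.8462.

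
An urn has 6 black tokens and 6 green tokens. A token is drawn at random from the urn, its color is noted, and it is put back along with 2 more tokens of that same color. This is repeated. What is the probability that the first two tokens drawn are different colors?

Either black then green, or green then black; after the first draw the total is 14.
P = (6/12)·(6/14) + (6/12)·(6/14) = 3/7 ≈ 0.4286.

3/7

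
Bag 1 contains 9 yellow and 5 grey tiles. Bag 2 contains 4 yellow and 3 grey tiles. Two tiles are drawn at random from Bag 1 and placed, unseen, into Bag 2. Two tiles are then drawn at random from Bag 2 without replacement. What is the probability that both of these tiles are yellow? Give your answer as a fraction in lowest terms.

Condition on how many of the transferred tiles are yellow (from Bag 1: 9 yellow of 14; then Bag 2 has 9 total).
  0 yellow: C(9,0)C(5,2)/C(14,2) = 10/91; then P = C(4,2)/C(9,2) = 1/6
  1 yellow: C(9,1)C(5,1)/C(14,2) = 45/91; then P = C(5,2)/C(9,2) = 5/18
  2 yellow: C(9,2)C(5,0)/C(14,2) = 36/91; then P = C(6,2)/C(9,2) = 5/12
P(both yellow) = 25/78 ≈ 0.3205.

25/78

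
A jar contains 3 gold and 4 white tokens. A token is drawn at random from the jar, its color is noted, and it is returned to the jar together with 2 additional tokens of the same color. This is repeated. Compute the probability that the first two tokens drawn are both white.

8/21

After a white draw the jar holds 6 white out of 9.
P = (4/7)·(6/9) = 8/21 ≈ 0.3810.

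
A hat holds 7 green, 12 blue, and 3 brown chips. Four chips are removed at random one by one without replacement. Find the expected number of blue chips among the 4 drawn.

24/11

By linearity of expectation, E[X] = Σ P(draw i is blue); by symmetry each draw (even without replacement) has P(blue) = 12/22.
E[X] = 4 · 12/22 = 24/11 ≈ 2.1818.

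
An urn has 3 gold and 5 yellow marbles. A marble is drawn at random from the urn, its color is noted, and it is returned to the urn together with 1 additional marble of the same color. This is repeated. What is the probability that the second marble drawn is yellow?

5/8

Condition on the first draw. If first is yellow (prob 5/8), second-yellow has prob (6)/(9); if not (prob 3/8), it has prob 5/(9).
P = (5/8)·(6/9) + (3/8)·(5/9) = 5/8 ≈ 0.6250.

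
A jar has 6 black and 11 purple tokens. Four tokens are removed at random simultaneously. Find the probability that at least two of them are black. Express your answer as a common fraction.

Sum the hypergeometric tail for j = 2,…,4 black tokens.
Favorable = C(6,2)·C(11,2) + C(6,3)·C(11,1) + C(6,4)·C(11,0) = 1060; total = C(17,4) = 2380.
P = 1060/2380 = 53/119 ≈ 0.4454.

53/119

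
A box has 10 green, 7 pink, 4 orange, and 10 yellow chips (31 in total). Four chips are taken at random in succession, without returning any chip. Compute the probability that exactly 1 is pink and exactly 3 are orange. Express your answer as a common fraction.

4/4495

Unordered draws without replacement: count favorable combinations over C(31,4).
Favorable = C(10,0) · C(7,1) · C(4,3) · C(10,0) = 28; total = C(31,4) = 31465.
P = 28/31465 = 4/4495 ≈ 0.0009.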